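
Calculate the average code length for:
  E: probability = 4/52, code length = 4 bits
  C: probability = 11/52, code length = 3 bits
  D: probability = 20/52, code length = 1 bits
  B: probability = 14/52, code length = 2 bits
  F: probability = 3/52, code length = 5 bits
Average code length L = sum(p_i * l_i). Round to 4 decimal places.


Weighted contributions p_i * l_i:
  E: (4/52) * 4 = 16/52
  C: (11/52) * 3 = 33/52
  D: (20/52) * 1 = 20/52
  B: (14/52) * 2 = 28/52
  F: (3/52) * 5 = 15/52
Sum = (16 + 33 + 20 + 28 + 15)/52 = 112/52

L = 112/52 = 2.1538 bits/symbol


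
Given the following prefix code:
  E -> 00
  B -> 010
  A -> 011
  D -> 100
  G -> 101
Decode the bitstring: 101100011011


Decoding step by step:
Bits 101 -> G
Bits 100 -> D
Bits 011 -> A
Bits 011 -> A


Decoded message: GDAA


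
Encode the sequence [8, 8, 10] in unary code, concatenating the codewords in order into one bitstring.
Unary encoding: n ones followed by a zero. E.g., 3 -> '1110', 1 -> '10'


Encode each number as n ones followed by a terminating 0:
  8 -> 111111110 (9 bits)
  8 -> 111111110 (9 bits)
  10 -> 11111111110 (11 bits)
Total length = 9 + 9 + 11 = 29 bits.

Unary([8, 8, 10]) = 11111111011111111011111111110 (29 bits)


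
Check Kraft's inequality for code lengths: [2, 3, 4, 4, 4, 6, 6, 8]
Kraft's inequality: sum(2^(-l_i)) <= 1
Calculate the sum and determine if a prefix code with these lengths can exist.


Sum = 2^(-2) + 2^(-3) + 2^(-4) + 2^(-4) + 2^(-4) + 2^(-6) + 2^(-6) + 2^(-8)
    = 0.25 + 0.125 + 0.0625 + 0.0625 + 0.0625 + 0.015625 + 0.015625 + 0.00390625
    = 153/256 = 0.59765625
Since 0.59765625 <= 1, Kraft's inequality IS satisfied.
A prefix code with these lengths CAN exist.

Kraft sum = 0.59765625. Satisfied.


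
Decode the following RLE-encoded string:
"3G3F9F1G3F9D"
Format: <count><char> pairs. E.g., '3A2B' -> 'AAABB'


Expanding each <count><char> pair:
  3G -> 'GGG'
  3F -> 'FFF'
  9F -> 'FFFFFFFFF'
  1G -> 'G'
  3F -> 'FFF'
  9D -> 'DDDDDDDDD'

Decoded = GGGFFFFFFFFFFFFGFFFDDDDDDDDD


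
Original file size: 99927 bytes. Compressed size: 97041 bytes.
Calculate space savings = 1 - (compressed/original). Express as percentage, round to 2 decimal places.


ratio = compressed/original = 97041/99927 = 0.971119
savings = 1 - ratio = 1 - 0.971119 = 0.028881
as a percentage: 0.028881 * 100 = 2.89%

Space savings = 1 - 97041/99927 = 2.89%


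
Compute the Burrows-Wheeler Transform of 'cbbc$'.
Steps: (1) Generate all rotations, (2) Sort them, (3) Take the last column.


Rotations (sorted):
  0: $cbbc -> last char: c
  1: bbc$c -> last char: c
  2: bc$cb -> last char: b
  3: c$cbb -> last char: b
  4: cbbc$ -> last char: $


BWT = ccbb$


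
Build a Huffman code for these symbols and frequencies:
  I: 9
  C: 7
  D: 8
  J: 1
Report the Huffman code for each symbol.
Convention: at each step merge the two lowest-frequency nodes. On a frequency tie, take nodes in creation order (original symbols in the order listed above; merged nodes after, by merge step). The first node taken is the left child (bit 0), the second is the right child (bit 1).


Huffman tree construction:
Step 1: Merge J(1) + C(7) = 8
Step 2: Merge D(8) + (J+C)(8) = 16
Step 3: Merge I(9) + (D+(J+C))(16) = 25
Read each symbol's code off the tree from the root (left child = 0, right child = 1).

Codes:
  I: 0 (length 1)
  C: 111 (length 3)
  D: 10 (length 2)
  J: 110 (length 3)
Average code length: 49/25 = 1.9600 bits/symbol


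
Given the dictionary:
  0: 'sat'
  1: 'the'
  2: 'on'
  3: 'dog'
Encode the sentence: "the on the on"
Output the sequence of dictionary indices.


Look up each word in the dictionary:
  'the' -> 1
  'on' -> 2
  'the' -> 1
  'on' -> 2

Encoded: [1, 2, 1, 2]


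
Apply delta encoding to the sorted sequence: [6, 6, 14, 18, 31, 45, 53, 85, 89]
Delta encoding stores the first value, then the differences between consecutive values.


First value: 6
Deltas:
  6 - 6 = 0
  14 - 6 = 8
  18 - 14 = 4
  31 - 18 = 13
  45 - 31 = 14
  53 - 45 = 8
  85 - 53 = 32
  89 - 85 = 4


Delta encoded: [6, 0, 8, 4, 13, 14, 8, 32, 4]


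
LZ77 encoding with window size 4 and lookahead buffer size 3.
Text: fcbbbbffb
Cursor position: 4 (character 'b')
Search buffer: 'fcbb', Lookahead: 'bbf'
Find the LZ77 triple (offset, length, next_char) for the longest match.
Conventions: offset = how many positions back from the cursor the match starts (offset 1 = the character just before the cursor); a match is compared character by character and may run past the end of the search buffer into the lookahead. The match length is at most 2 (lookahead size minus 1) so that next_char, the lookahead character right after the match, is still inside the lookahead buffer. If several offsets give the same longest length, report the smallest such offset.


Try each offset into the search buffer:
  offset=1 (pos 3, char 'b'): match length 2
  offset=2 (pos 2, char 'b'): match length 2
  offset=3 (pos 1, char 'c'): match length 0
  offset=4 (pos 0, char 'f'): match length 0
Longest match has length 2, found at offsets 1, 2; take the smallest, offset 1.
next_char = character at position 4 + 2 = 6 -> 'f'

Best match: offset=1, length=2 (matching 'bb' starting at position 3)
LZ77 triple: (1, 2, 'f')


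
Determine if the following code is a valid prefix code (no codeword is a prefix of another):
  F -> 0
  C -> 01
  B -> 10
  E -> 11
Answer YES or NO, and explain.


Checking each pair (does one codeword prefix another?):
  F='0' vs C='01': prefix -- VIOLATION

NO -- this is NOT a valid prefix code. F (0) is a prefix of C (01).


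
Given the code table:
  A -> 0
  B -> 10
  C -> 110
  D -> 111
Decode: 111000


Decoding:
111 -> D
0 -> A
0 -> A
0 -> A


Result: DAAA


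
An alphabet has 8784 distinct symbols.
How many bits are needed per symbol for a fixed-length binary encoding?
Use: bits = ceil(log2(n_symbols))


log2(8784) = 13.1007
Bracket: 2^13 = 8192 < 8784 <= 2^14 = 16384
So ceil(log2(8784)) = 14

bits = ceil(log2(8784)) = ceil(13.1007) = 14 bits


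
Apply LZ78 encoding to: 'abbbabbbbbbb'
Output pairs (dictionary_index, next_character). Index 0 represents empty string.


LZ78 encoding steps:
Dictionary: {0: ''}
Step 1: w='' (idx 0), next='a' -> output (0, 'a'), add 'a' as idx 1
Step 2: w='' (idx 0), next='b' -> output (0, 'b'), add 'b' as idx 2
Step 3: w='b' (idx 2), next='b' -> output (2, 'b'), add 'bb' as idx 3
Step 4: w='a' (idx 1), next='b' -> output (1, 'b'), add 'ab' as idx 4
Step 5: w='bb' (idx 3), next='b' -> output (3, 'b'), add 'bbb' as idx 5
Step 6: w='bbb' (idx 5), end of input -> output (5, '')


Encoded: [(0, 'a'), (0, 'b'), (2, 'b'), (1, 'b'), (3, 'b'), (5, '')]


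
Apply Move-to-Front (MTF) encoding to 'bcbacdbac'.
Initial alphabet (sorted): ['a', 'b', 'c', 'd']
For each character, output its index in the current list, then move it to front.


MTF encoding:
'b': index 1 in ['a', 'b', 'c', 'd'] -> ['b', 'a', 'c', 'd']
'c': index 2 in ['b', 'a', 'c', 'd'] -> ['c', 'b', 'a', 'd']
'b': index 1 in ['c', 'b', 'a', 'd'] -> ['b', 'c', 'a', 'd']
'a': index 2 in ['b', 'c', 'a', 'd'] -> ['a', 'b', 'c', 'd']
'c': index 2 in ['a', 'b', 'c', 'd'] -> ['c', 'a', 'b', 'd']
'd': index 3 in ['c', 'a', 'b', 'd'] -> ['d', 'c', 'a', 'b']
'b': index 3 in ['d', 'c', 'a', 'b'] -> ['b', 'd', 'c', 'a']
'a': index 3 in ['b', 'd', 'c', 'a'] -> ['a', 'b', 'd', 'c']
'c': index 3 in ['a', 'b', 'd', 'c'] -> ['c', 'a', 'b', 'd']


Output: [1, 2, 1, 2, 2, 3, 3, 3, 3]


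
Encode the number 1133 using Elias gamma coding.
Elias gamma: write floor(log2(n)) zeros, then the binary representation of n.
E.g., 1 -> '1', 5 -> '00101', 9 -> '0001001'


num_bits = floor(log2(1133)) + 1 = 11
leading_zeros = num_bits - 1 = 10
binary(1133) = 10001101101

Elias gamma(1133) = '0000000000' + '10001101101' = 000000000010001101101 (21 bits)


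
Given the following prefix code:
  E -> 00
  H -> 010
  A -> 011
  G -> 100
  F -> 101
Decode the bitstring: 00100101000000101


Decoding step by step:
Bits 00 -> E
Bits 100 -> G
Bits 101 -> F
Bits 00 -> E
Bits 00 -> E
Bits 00 -> E
Bits 101 -> F


Decoded message: EGFEEEF


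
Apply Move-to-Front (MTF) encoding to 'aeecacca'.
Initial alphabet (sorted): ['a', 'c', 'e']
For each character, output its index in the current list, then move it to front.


MTF encoding:
'a': index 0 in ['a', 'c', 'e'] -> ['a', 'c', 'e']
'e': index 2 in ['a', 'c', 'e'] -> ['e', 'a', 'c']
'e': index 0 in ['e', 'a', 'c'] -> ['e', 'a', 'c']
'c': index 2 in ['e', 'a', 'c'] -> ['c', 'e', 'a']
'a': index 2 in ['c', 'e', 'a'] -> ['a', 'c', 'e']
'c': index 1 in ['a', 'c', 'e'] -> ['c', 'a', 'e']
'c': index 0 in ['c', 'a', 'e'] -> ['c', 'a', 'e']
'a': index 1 in ['c', 'a', 'e'] -> ['a', 'c', 'e']


Output: [0, 2, 0, 2, 2, 1, 0, 1]


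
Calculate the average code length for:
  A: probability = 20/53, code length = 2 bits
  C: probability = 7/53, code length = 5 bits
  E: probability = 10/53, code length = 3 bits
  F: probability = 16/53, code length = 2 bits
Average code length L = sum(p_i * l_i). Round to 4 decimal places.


Weighted contributions p_i * l_i:
  A: (20/53) * 2 = 40/53
  C: (7/53) * 5 = 35/53
  E: (10/53) * 3 = 30/53
  F: (16/53) * 2 = 32/53
Sum = (40 + 35 + 30 + 32)/53 = 137/53

L = 137/53 = 2.5849 bits/symbol


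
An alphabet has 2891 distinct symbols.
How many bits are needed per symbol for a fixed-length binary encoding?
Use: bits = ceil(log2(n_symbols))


log2(2891) = 11.4974
Bracket: 2^11 = 2048 < 2891 <= 2^12 = 4096
So ceil(log2(2891)) = 12

bits = ceil(log2(2891)) = ceil(11.4974) = 12 bits


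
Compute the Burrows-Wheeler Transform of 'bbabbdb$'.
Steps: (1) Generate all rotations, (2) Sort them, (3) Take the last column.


Rotations (sorted):
  0: $bbabbdb -> last char: b
  1: abbdb$bb -> last char: b
  2: b$bbabbd -> last char: d
  3: babbdb$b -> last char: b
  4: bbabbdb$ -> last char: $
  5: bbdb$bba -> last char: a
  6: bdb$bbab -> last char: b
  7: db$bbabb -> last char: b


BWT = bbdb$abb


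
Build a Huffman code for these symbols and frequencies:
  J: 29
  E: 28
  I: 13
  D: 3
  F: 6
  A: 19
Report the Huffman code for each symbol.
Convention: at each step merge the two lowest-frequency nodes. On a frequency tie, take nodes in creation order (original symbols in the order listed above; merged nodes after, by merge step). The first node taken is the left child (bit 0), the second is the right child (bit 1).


Huffman tree construction:
Step 1: Merge D(3) + F(6) = 9
Step 2: Merge (D+F)(9) + I(13) = 22
Step 3: Merge A(19) + ((D+F)+I)(22) = 41
Step 4: Merge E(28) + J(29) = 57
Step 5: Merge (A+((D+F)+I))(41) + (E+J)(57) = 98
Read each symbol's code off the tree from the root (left child = 0, right child = 1).

Codes:
  J: 11 (length 2)
  E: 10 (length 2)
  I: 011 (length 3)
  D: 0100 (length 4)
  F: 0101 (length 4)
  A: 00 (length 2)
Average code length: 227/98 = 2.3163 bits/symbol


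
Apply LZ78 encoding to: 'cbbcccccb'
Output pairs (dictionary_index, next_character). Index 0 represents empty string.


LZ78 encoding steps:
Dictionary: {0: ''}
Step 1: w='' (idx 0), next='c' -> output (0, 'c'), add 'c' as idx 1
Step 2: w='' (idx 0), next='b' -> output (0, 'b'), add 'b' as idx 2
Step 3: w='b' (idx 2), next='c' -> output (2, 'c'), add 'bc' as idx 3
Step 4: w='c' (idx 1), next='c' -> output (1, 'c'), add 'cc' as idx 4
Step 5: w='cc' (idx 4), next='b' -> output (4, 'b'), add 'ccb' as idx 5


Encoded: [(0, 'c'), (0, 'b'), (2, 'c'), (1, 'c'), (4, 'b')]


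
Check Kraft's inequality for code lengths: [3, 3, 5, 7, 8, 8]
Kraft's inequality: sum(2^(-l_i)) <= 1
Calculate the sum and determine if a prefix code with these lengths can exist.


Sum = 2^(-3) + 2^(-3) + 2^(-5) + 2^(-7) + 2^(-8) + 2^(-8)
    = 0.125 + 0.125 + 0.03125 + 0.0078125 + 0.00390625 + 0.00390625
    = 76/256 = 0.296875
Since 0.296875 <= 1, Kraft's inequality IS satisfied.
A prefix code with these lengths CAN exist.

Kraft sum = 0.296875. Satisfied.


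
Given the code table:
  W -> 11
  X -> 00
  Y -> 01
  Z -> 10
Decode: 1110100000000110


Decoding:
11 -> W
10 -> Z
10 -> Z
00 -> X
00 -> X
00 -> X
01 -> Y
10 -> Z


Result: WZZXXXYZ


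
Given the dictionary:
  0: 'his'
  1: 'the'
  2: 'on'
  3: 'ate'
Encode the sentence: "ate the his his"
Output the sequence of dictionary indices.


Look up each word in the dictionary:
  'ate' -> 3
  'the' -> 1
  'his' -> 0
  'his' -> 0

Encoded: [3, 1, 0, 0]


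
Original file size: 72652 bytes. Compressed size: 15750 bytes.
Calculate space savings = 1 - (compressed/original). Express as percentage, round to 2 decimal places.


ratio = compressed/original = 15750/72652 = 0.216787
savings = 1 - ratio = 1 - 0.216787 = 0.783213
as a percentage: 0.783213 * 100 = 78.32%

Space savings = 1 - 15750/72652 = 78.32%


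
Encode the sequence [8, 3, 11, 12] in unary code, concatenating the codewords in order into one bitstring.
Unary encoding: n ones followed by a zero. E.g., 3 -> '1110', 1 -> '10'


Encode each number as n ones followed by a terminating 0:
  8 -> 111111110 (9 bits)
  3 -> 1110 (4 bits)
  11 -> 111111111110 (12 bits)
  12 -> 1111111111110 (13 bits)
Total length = 9 + 4 + 12 + 13 = 38 bits.

Unary([8, 3, 11, 12]) = 11111111011101111111111101111111111110 (38 bits)


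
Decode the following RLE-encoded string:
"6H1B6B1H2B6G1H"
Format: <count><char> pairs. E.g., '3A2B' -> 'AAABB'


Expanding each <count><char> pair:
  6H -> 'HHHHHH'
  1B -> 'B'
  6B -> 'BBBBBB'
  1H -> 'H'
  2B -> 'BB'
  6G -> 'GGGGGG'
  1H -> 'H'

Decoded = HHHHHHBBBBBBBHBBGGGGGGH


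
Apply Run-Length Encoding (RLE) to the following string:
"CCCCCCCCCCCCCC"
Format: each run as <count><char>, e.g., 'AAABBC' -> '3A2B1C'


Scanning runs left to right:
  i=0: run of 'C' x 14 -> '14C'

RLE = 14C


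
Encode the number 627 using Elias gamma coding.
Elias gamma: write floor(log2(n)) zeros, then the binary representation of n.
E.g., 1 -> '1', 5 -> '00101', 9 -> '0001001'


num_bits = floor(log2(627)) + 1 = 10
leading_zeros = num_bits - 1 = 9
binary(627) = 1001110011

Elias gamma(627) = '000000000' + '1001110011' = 0000000001001110011 (19 bits)


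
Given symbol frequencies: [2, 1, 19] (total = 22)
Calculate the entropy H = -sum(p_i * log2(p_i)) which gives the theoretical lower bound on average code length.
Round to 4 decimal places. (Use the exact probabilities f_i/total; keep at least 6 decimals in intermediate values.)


Per-symbol terms -p_i * log2(p_i) with p_i = f_i/22:
  p = 2/22 = 0.090909: log2(p) = -3.459432, -p*log2(p) = 0.314494
  p = 1/22 = 0.045455: log2(p) = -4.459432, -p*log2(p) = 0.202701
  p = 19/22 = 0.863636: log2(p) = -0.211504, -p*log2(p) = 0.182663
H = 0.314494 + 0.202701 + 0.182663 = 0.699858

H = 0.6999 bits/symbol


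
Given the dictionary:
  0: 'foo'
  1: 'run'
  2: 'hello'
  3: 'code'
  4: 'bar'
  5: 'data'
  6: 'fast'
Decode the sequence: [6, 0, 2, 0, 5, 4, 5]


Look up each index in the dictionary:
  6 -> 'fast'
  0 -> 'foo'
  2 -> 'hello'
  0 -> 'foo'
  5 -> 'data'
  4 -> 'bar'
  5 -> 'data'

Decoded: "fast foo hello foo data bar data"


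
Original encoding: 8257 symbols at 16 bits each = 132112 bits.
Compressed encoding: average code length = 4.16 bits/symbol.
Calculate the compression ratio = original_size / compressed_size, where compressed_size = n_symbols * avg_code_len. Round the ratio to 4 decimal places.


original_size = n_symbols * orig_bits = 8257 * 16 = 132112 bits
compressed_size = n_symbols * avg_code_len = 8257 * 4.16 = 34349.12 bits
ratio = original_size / compressed_size = 132112 / 34349.12 = 3.8462

Compression ratio = 3.8462


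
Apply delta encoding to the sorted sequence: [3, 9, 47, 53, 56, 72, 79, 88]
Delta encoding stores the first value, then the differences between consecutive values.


First value: 3
Deltas:
  9 - 3 = 6
  47 - 9 = 38
  53 - 47 = 6
  56 - 53 = 3
  72 - 56 = 16
  79 - 72 = 7
  88 - 79 = 9


Delta encoded: [3, 6, 38, 6, 3, 16, 7, 9]


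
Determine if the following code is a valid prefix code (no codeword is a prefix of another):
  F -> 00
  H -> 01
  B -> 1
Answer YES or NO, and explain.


Checking each pair (does one codeword prefix another?):
  F='00' vs H='01': no prefix
  F='00' vs B='1': no prefix
  H='01' vs F='00': no prefix
  H='01' vs B='1': no prefix
  B='1' vs F='00': no prefix
  B='1' vs H='01': no prefix
No violation found over all pairs.

YES -- this is a valid prefix code. No codeword is a prefix of any other codeword.


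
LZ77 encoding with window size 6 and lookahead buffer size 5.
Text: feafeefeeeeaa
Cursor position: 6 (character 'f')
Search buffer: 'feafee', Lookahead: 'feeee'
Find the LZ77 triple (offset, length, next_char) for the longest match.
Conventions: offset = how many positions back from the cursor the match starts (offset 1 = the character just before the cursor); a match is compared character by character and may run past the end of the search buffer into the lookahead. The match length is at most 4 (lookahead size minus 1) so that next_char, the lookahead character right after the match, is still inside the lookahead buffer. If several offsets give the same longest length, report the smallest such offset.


Try each offset into the search buffer:
  offset=1 (pos 5, char 'e'): match length 0
  offset=2 (pos 4, char 'e'): match length 0
  offset=3 (pos 3, char 'f'): match length 3
  offset=4 (pos 2, char 'a'): match length 0
  offset=5 (pos 1, char 'e'): match length 0
  offset=6 (pos 0, char 'f'): match length 2
Longest match has length 3 at offset 3.
next_char = character at position 6 + 3 = 9 -> 'e'

Best match: offset=3, length=3 (matching 'fee' starting at position 3)
LZ77 triple: (3, 3, 'e')


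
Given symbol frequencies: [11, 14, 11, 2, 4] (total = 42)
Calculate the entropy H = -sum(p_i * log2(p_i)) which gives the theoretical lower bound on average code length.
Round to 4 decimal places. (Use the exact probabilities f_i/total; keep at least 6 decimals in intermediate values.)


Per-symbol terms -p_i * log2(p_i) with p_i = f_i/42:
  p = 11/42 = 0.261905: log2(p) = -1.932886, -p*log2(p) = 0.506232
  p = 14/42 = 0.333333: log2(p) = -1.584963, -p*log2(p) = 0.528321
  p = 11/42 = 0.261905: log2(p) = -1.932886, -p*log2(p) = 0.506232
  p = 2/42 = 0.047619: log2(p) = -4.392317, -p*log2(p) = 0.209158
  p = 4/42 = 0.095238: log2(p) = -3.392317, -p*log2(p) = 0.323078
H = 0.506232 + 0.528321 + 0.506232 + 0.209158 + 0.323078 = 2.073021

H = 2.073 bits/symbol


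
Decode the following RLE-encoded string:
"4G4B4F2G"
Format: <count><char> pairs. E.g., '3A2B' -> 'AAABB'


Expanding each <count><char> pair:
  4G -> 'GGGG'
  4B -> 'BBBB'
  4F -> 'FFFF'
  2G -> 'GG'

Decoded = GGGGBBBBFFFFGG


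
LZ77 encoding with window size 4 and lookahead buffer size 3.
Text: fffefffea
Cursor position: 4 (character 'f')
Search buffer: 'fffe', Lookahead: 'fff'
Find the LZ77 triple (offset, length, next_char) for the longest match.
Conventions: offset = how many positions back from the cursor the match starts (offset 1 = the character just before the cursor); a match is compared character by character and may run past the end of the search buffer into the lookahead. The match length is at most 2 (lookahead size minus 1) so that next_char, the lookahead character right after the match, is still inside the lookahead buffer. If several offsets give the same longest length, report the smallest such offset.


Try each offset into the search buffer:
  offset=1 (pos 3, char 'e'): match length 0
  offset=2 (pos 2, char 'f'): match length 1
  offset=3 (pos 1, char 'f'): match length 2
  offset=4 (pos 0, char 'f'): match length 2
Longest match has length 2, found at offsets 3, 4; take the smallest, offset 3.
next_char = character at position 4 + 2 = 6 -> 'f'

Best match: offset=3, length=2 (matching 'ff' starting at position 1)
LZ77 triple: (3, 2, 'f')


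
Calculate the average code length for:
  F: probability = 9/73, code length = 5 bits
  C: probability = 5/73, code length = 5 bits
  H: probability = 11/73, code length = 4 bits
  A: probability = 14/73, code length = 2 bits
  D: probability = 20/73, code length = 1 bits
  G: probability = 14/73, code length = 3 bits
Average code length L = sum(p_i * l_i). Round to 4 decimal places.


Weighted contributions p_i * l_i:
  F: (9/73) * 5 = 45/73
  C: (5/73) * 5 = 25/73
  H: (11/73) * 4 = 44/73
  A: (14/73) * 2 = 28/73
  D: (20/73) * 1 = 20/73
  G: (14/73) * 3 = 42/73
Sum = (45 + 25 + 44 + 28 + 20 + 42)/73 = 204/73

L = 204/73 = 2.7945 bits/symbol


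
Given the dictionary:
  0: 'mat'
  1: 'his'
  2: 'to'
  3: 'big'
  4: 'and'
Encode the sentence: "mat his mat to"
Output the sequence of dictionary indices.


Look up each word in the dictionary:
  'mat' -> 0
  'his' -> 1
  'mat' -> 0
  'to' -> 2

Encoded: [0, 1, 0, 2]


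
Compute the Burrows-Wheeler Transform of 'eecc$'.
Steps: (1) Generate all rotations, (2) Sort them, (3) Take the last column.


Rotations (sorted):
  0: $eecc -> last char: c
  1: c$eec -> last char: c
  2: cc$ee -> last char: e
  3: ecc$e -> last char: e
  4: eecc$ -> last char: $


BWT = ccee$


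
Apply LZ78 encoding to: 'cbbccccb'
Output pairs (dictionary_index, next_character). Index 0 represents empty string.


LZ78 encoding steps:
Dictionary: {0: ''}
Step 1: w='' (idx 0), next='c' -> output (0, 'c'), add 'c' as idx 1
Step 2: w='' (idx 0), next='b' -> output (0, 'b'), add 'b' as idx 2
Step 3: w='b' (idx 2), next='c' -> output (2, 'c'), add 'bc' as idx 3
Step 4: w='c' (idx 1), next='c' -> output (1, 'c'), add 'cc' as idx 4
Step 5: w='c' (idx 1), next='b' -> output (1, 'b'), add 'cb' as idx 5


Encoded: [(0, 'c'), (0, 'b'), (2, 'c'), (1, 'c'), (1, 'b')]


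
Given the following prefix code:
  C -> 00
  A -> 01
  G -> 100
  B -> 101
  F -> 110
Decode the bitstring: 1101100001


Decoding step by step:
Bits 110 -> F
Bits 110 -> F
Bits 00 -> C
Bits 01 -> A


Decoded message: FFCA


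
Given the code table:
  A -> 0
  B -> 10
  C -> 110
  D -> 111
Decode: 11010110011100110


Decoding:
110 -> C
10 -> B
110 -> C
0 -> A
111 -> D
0 -> A
0 -> A
110 -> C


Result: CBCADAAC


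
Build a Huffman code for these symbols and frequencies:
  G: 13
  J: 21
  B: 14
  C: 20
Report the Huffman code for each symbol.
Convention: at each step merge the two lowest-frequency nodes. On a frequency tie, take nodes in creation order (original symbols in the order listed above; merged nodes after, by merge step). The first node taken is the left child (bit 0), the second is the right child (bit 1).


Huffman tree construction:
Step 1: Merge G(13) + B(14) = 27
Step 2: Merge C(20) + J(21) = 41
Step 3: Merge (G+B)(27) + (C+J)(41) = 68
Read each symbol's code off the tree from the root (left child = 0, right child = 1).

Codes:
  G: 00 (length 2)
  J: 11 (length 2)
  B: 01 (length 2)
  C: 10 (length 2)
Average code length: 136/68 = 2.0000 bits/symbol


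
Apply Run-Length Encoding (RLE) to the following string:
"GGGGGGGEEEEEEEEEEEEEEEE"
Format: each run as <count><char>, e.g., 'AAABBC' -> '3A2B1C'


Scanning runs left to right:
  i=0: run of 'G' x 7 -> '7G'
  i=7: run of 'E' x 16 -> '16E'

RLE = 7G16E


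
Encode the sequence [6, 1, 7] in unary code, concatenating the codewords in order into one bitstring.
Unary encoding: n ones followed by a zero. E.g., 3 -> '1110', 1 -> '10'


Encode each number as n ones followed by a terminating 0:
  6 -> 1111110 (7 bits)
  1 -> 10 (2 bits)
  7 -> 11111110 (8 bits)
Total length = 7 + 2 + 8 = 17 bits.

Unary([6, 1, 7]) = 11111101011111110 (17 bits)


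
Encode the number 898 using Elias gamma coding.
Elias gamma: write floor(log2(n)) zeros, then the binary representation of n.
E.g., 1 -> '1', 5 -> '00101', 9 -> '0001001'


num_bits = floor(log2(898)) + 1 = 10
leading_zeros = num_bits - 1 = 9
binary(898) = 1110000010

Elias gamma(898) = '000000000' + '1110000010' = 0000000001110000010 (19 bits)


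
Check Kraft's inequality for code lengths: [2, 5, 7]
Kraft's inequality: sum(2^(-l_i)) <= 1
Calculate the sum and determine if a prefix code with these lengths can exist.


Sum = 2^(-2) + 2^(-5) + 2^(-7)
    = 0.25 + 0.03125 + 0.0078125
    = 37/128 = 0.2890625
Since 0.2890625 <= 1, Kraft's inequality IS satisfied.
A prefix code with these lengths CAN exist.

Kraft sum = 0.2890625. Satisfied.


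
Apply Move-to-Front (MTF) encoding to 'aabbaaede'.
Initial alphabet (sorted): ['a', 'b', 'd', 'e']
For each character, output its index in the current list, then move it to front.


MTF encoding:
'a': index 0 in ['a', 'b', 'd', 'e'] -> ['a', 'b', 'd', 'e']
'a': index 0 in ['a', 'b', 'd', 'e'] -> ['a', 'b', 'd', 'e']
'b': index 1 in ['a', 'b', 'd', 'e'] -> ['b', 'a', 'd', 'e']
'b': index 0 in ['b', 'a', 'd', 'e'] -> ['b', 'a', 'd', 'e']
'a': index 1 in ['b', 'a', 'd', 'e'] -> ['a', 'b', 'd', 'e']
'a': index 0 in ['a', 'b', 'd', 'e'] -> ['a', 'b', 'd', 'e']
'e': index 3 in ['a', 'b', 'd', 'e'] -> ['e', 'a', 'b', 'd']
'd': index 3 in ['e', 'a', 'b', 'd'] -> ['d', 'e', 'a', 'b']
'e': index 1 in ['d', 'e', 'a', 'b'] -> ['e', 'd', 'a', 'b']


Output: [0, 0, 1, 0, 1, 0, 3, 3, 1]


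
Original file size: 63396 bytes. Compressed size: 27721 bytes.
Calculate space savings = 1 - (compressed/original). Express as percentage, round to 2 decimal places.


ratio = compressed/original = 27721/63396 = 0.437267
savings = 1 - ratio = 1 - 0.437267 = 0.562733
as a percentage: 0.562733 * 100 = 56.27%

Space savings = 1 - 27721/63396 = 56.27%


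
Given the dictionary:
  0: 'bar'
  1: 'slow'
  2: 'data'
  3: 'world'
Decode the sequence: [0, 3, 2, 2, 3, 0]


Look up each index in the dictionary:
  0 -> 'bar'
  3 -> 'world'
  2 -> 'data'
  2 -> 'data'
  3 -> 'world'
  0 -> 'bar'

Decoded: "bar world data data world bar"


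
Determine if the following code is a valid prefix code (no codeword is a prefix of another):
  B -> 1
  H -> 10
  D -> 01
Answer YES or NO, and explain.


Checking each pair (does one codeword prefix another?):
  B='1' vs H='10': prefix -- VIOLATION

NO -- this is NOT a valid prefix code. B (1) is a prefix of H (10).


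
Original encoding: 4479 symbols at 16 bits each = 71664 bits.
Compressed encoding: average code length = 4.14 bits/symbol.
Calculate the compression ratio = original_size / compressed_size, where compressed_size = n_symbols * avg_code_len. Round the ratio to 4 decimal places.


original_size = n_symbols * orig_bits = 4479 * 16 = 71664 bits
compressed_size = n_symbols * avg_code_len = 4479 * 4.14 = 18543.06 bits
ratio = original_size / compressed_size = 71664 / 18543.06 = 3.8647

Compression ratio = 3.8647


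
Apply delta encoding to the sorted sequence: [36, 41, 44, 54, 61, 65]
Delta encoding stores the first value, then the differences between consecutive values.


First value: 36
Deltas:
  41 - 36 = 5
  44 - 41 = 3
  54 - 44 = 10
  61 - 54 = 7
  65 - 61 = 4


Delta encoded: [36, 5, 3, 10, 7, 4]


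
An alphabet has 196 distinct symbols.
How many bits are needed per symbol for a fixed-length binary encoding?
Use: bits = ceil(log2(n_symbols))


log2(196) = 7.6147
Bracket: 2^7 = 128 < 196 <= 2^8 = 256
So ceil(log2(196)) = 8

bits = ceil(log2(196)) = ceil(7.6147) = 8 bits


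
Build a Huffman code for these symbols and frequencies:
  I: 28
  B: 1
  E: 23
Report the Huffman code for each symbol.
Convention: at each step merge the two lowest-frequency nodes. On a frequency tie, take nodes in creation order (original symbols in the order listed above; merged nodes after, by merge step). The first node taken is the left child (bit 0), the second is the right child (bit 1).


Huffman tree construction:
Step 1: Merge B(1) + E(23) = 24
Step 2: Merge (B+E)(24) + I(28) = 52
Read each symbol's code off the tree from the root (left child = 0, right child = 1).

Codes:
  I: 1 (length 1)
  B: 00 (length 2)
  E: 01 (length 2)
Average code length: 76/52 = 1.4615 bits/symbol


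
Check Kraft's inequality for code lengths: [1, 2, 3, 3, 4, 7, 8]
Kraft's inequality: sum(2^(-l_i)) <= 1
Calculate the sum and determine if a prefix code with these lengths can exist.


Sum = 2^(-1) + 2^(-2) + 2^(-3) + 2^(-3) + 2^(-4) + 2^(-7) + 2^(-8)
    = 0.5 + 0.25 + 0.125 + 0.125 + 0.0625 + 0.0078125 + 0.00390625
    = 275/256 = 1.07421875
Since 1.07421875 > 1, Kraft's inequality is NOT satisfied.
A prefix code with these lengths CANNOT exist.

Kraft sum = 1.07421875. Not satisfied.


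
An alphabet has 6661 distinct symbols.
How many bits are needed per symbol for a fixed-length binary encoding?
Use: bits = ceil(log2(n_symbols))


log2(6661) = 12.7015
Bracket: 2^12 = 4096 < 6661 <= 2^13 = 8192
So ceil(log2(6661)) = 13

bits = ceil(log2(6661)) = ceil(12.7015) = 13 bits


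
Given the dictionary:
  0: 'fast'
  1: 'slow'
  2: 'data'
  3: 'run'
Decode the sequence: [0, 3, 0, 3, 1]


Look up each index in the dictionary:
  0 -> 'fast'
  3 -> 'run'
  0 -> 'fast'
  3 -> 'run'
  1 -> 'slow'

Decoded: "fast run fast run slow"


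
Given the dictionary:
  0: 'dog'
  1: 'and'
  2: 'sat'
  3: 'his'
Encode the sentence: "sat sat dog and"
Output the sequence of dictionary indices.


Look up each word in the dictionary:
  'sat' -> 2
  'sat' -> 2
  'dog' -> 0
  'and' -> 1

Encoded: [2, 2, 0, 1]


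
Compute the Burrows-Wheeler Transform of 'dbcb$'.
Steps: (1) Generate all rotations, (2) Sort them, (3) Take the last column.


Rotations (sorted):
  0: $dbcb -> last char: b
  1: b$dbc -> last char: c
  2: bcb$d -> last char: d
  3: cb$db -> last char: b
  4: dbcb$ -> last char: $


BWT = bcdb$


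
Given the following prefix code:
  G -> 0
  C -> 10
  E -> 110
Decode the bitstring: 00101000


Decoding step by step:
Bits 0 -> G
Bits 0 -> G
Bits 10 -> C
Bits 10 -> C
Bits 0 -> G
Bits 0 -> G


Decoded message: GGCCGG


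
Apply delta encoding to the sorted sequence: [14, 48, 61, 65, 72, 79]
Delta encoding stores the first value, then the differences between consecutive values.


First value: 14
Deltas:
  48 - 14 = 34
  61 - 48 = 13
  65 - 61 = 4
  72 - 65 = 7
  79 - 72 = 7


Delta encoded: [14, 34, 13, 4, 7, 7]


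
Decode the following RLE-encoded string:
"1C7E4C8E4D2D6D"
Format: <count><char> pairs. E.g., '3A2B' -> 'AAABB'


Expanding each <count><char> pair:
  1C -> 'C'
  7E -> 'EEEEEEE'
  4C -> 'CCCC'
  8E -> 'EEEEEEEE'
  4D -> 'DDDD'
  2D -> 'DD'
  6D -> 'DDDDDD'

Decoded = CEEEEEEECCCCEEEEEEEEDDDDDDDDDDDD


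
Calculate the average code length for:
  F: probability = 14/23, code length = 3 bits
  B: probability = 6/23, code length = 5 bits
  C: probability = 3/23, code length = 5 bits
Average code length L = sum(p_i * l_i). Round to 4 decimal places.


Weighted contributions p_i * l_i:
  F: (14/23) * 3 = 42/23
  B: (6/23) * 5 = 30/23
  C: (3/23) * 5 = 15/23
Sum = (42 + 30 + 15)/23 = 87/23

L = 87/23 = 3.7826 bits/symbol


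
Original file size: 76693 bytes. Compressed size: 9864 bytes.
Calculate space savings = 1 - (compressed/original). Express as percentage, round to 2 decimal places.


ratio = compressed/original = 9864/76693 = 0.128617
savings = 1 - ratio = 1 - 0.128617 = 0.871383
as a percentage: 0.871383 * 100 = 87.14%

Space savings = 1 - 9864/76693 = 87.14%


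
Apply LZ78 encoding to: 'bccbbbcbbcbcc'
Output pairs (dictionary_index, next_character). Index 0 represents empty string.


LZ78 encoding steps:
Dictionary: {0: ''}
Step 1: w='' (idx 0), next='b' -> output (0, 'b'), add 'b' as idx 1
Step 2: w='' (idx 0), next='c' -> output (0, 'c'), add 'c' as idx 2
Step 3: w='c' (idx 2), next='b' -> output (2, 'b'), add 'cb' as idx 3
Step 4: w='b' (idx 1), next='b' -> output (1, 'b'), add 'bb' as idx 4
Step 5: w='cb' (idx 3), next='b' -> output (3, 'b'), add 'cbb' as idx 5
Step 6: w='cb' (idx 3), next='c' -> output (3, 'c'), add 'cbc' as idx 6
Step 7: w='c' (idx 2), end of input -> output (2, '')


Encoded: [(0, 'b'), (0, 'c'), (2, 'b'), (1, 'b'), (3, 'b'), (3, 'c'), (2, '')]


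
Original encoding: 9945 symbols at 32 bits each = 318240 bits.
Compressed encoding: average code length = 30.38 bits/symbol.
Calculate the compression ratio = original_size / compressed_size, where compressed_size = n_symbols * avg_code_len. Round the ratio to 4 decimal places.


original_size = n_symbols * orig_bits = 9945 * 32 = 318240 bits
compressed_size = n_symbols * avg_code_len = 9945 * 30.38 = 302129.1 bits
ratio = original_size / compressed_size = 318240 / 302129.1 = 1.0533

Compression ratio = 1.0533


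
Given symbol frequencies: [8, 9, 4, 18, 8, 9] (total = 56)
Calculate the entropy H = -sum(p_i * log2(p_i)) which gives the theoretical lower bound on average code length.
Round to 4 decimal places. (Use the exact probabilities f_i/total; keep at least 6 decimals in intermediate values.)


Per-symbol terms -p_i * log2(p_i) with p_i = f_i/56:
  p = 8/56 = 0.142857: log2(p) = -2.807355, -p*log2(p) = 0.401051
  p = 9/56 = 0.160714: log2(p) = -2.637430, -p*log2(p) = 0.423873
  p = 4/56 = 0.071429: log2(p) = -3.807355, -p*log2(p) = 0.271954
  p = 18/56 = 0.321429: log2(p) = -1.637430, -p*log2(p) = 0.526317
  p = 8/56 = 0.142857: log2(p) = -2.807355, -p*log2(p) = 0.401051
  p = 9/56 = 0.160714: log2(p) = -2.637430, -p*log2(p) = 0.423873
H = 0.401051 + 0.423873 + 0.271954 + 0.526317 + 0.401051 + 0.423873 = 2.448119

H = 2.4481 bits/symbol


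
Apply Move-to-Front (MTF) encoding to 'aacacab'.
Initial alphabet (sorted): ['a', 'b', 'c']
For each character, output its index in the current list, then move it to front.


MTF encoding:
'a': index 0 in ['a', 'b', 'c'] -> ['a', 'b', 'c']
'a': index 0 in ['a', 'b', 'c'] -> ['a', 'b', 'c']
'c': index 2 in ['a', 'b', 'c'] -> ['c', 'a', 'b']
'a': index 1 in ['c', 'a', 'b'] -> ['a', 'c', 'b']
'c': index 1 in ['a', 'c', 'b'] -> ['c', 'a', 'b']
'a': index 1 in ['c', 'a', 'b'] -> ['a', 'c', 'b']
'b': index 2 in ['a', 'c', 'b'] -> ['b', 'a', 'c']


Output: [0, 0, 2, 1, 1, 1, 2]


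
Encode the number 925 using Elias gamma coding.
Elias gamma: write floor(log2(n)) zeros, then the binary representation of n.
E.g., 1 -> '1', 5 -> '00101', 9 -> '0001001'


num_bits = floor(log2(925)) + 1 = 10
leading_zeros = num_bits - 1 = 9
binary(925) = 1110011101

Elias gamma(925) = '000000000' + '1110011101' = 0000000001110011101 (19 bits)


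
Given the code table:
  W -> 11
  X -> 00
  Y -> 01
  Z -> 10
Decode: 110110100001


Decoding:
11 -> W
01 -> Y
10 -> Z
10 -> Z
00 -> X
01 -> Y


Result: WYZZXY


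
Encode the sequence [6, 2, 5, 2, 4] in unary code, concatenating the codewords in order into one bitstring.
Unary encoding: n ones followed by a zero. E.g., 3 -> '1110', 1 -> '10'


Encode each number as n ones followed by a terminating 0:
  6 -> 1111110 (7 bits)
  2 -> 110 (3 bits)
  5 -> 111110 (6 bits)
  2 -> 110 (3 bits)
  4 -> 11110 (5 bits)
Total length = 7 + 3 + 6 + 3 + 5 = 24 bits.

Unary([6, 2, 5, 2, 4]) = 111111011011111011011110 (24 bits)


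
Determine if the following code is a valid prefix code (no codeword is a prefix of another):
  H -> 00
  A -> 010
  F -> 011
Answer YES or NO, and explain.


Checking each pair (does one codeword prefix another?):
  H='00' vs A='010': no prefix
  H='00' vs F='011': no prefix
  A='010' vs H='00': no prefix
  A='010' vs F='011': no prefix
  F='011' vs H='00': no prefix
  F='011' vs A='010': no prefix
No violation found over all pairs.

YES -- this is a valid prefix code. No codeword is a prefix of any other codeword.


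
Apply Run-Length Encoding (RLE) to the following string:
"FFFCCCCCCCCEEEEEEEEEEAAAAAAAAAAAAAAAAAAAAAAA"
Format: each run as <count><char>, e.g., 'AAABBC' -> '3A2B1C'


Scanning runs left to right:
  i=0: run of 'F' x 3 -> '3F'
  i=3: run of 'C' x 8 -> '8C'
  i=11: run of 'E' x 10 -> '10E'
  i=21: run of 'A' x 23 -> '23A'

RLE = 3F8C10E23A


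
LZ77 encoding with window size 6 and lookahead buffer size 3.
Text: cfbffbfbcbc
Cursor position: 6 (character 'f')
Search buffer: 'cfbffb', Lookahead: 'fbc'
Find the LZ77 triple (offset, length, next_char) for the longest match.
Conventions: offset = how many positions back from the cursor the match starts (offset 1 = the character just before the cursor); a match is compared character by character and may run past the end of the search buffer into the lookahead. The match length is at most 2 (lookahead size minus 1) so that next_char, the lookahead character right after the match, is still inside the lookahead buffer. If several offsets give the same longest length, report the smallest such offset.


Try each offset into the search buffer:
  offset=1 (pos 5, char 'b'): match length 0
  offset=2 (pos 4, char 'f'): match length 2
  offset=3 (pos 3, char 'f'): match length 1
  offset=4 (pos 2, char 'b'): match length 0
  offset=5 (pos 1, char 'f'): match length 2
  offset=6 (pos 0, char 'c'): match length 0
Longest match has length 2, found at offsets 2, 5; take the smallest, offset 2.
next_char = character at position 6 + 2 = 8 -> 'c'

Best match: offset=2, length=2 (matching 'fb' starting at position 4)
LZ77 triple: (2, 2, 'c')


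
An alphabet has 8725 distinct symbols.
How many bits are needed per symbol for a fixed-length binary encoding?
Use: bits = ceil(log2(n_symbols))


log2(8725) = 13.0909
Bracket: 2^13 = 8192 < 8725 <= 2^14 = 16384
So ceil(log2(8725)) = 14

bits = ceil(log2(8725)) = ceil(13.0909) = 14 bits


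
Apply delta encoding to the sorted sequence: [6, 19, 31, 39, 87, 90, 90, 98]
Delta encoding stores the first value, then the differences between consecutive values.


First value: 6
Deltas:
  19 - 6 = 13
  31 - 19 = 12
  39 - 31 = 8
  87 - 39 = 48
  90 - 87 = 3
  90 - 90 = 0
  98 - 90 = 8


Delta encoded: [6, 13, 12, 8, 48, 3, 0, 8]


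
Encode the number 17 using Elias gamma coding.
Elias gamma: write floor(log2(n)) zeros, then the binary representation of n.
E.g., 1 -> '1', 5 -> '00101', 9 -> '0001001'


num_bits = floor(log2(17)) + 1 = 5
leading_zeros = num_bits - 1 = 4
binary(17) = 10001

Elias gamma(17) = '0000' + '10001' = 000010001 (9 bits)


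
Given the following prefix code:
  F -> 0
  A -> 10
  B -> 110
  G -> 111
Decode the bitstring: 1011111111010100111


Decoding step by step:
Bits 10 -> A
Bits 111 -> G
Bits 111 -> G
Bits 110 -> B
Bits 10 -> A
Bits 10 -> A
Bits 0 -> F
Bits 111 -> G


Decoded message: AGGBAAFG


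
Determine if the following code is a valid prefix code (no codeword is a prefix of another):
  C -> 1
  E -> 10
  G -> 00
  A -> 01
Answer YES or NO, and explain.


Checking each pair (does one codeword prefix another?):
  C='1' vs E='10': prefix -- VIOLATION

NO -- this is NOT a valid prefix code. C (1) is a prefix of E (10).


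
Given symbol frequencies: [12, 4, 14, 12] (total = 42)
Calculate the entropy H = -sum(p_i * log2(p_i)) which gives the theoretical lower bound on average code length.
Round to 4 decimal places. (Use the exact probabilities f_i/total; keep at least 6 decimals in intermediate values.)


Per-symbol terms -p_i * log2(p_i) with p_i = f_i/42:
  p = 12/42 = 0.285714: log2(p) = -1.807355, -p*log2(p) = 0.516387
  p = 4/42 = 0.095238: log2(p) = -3.392317, -p*log2(p) = 0.323078
  p = 14/42 = 0.333333: log2(p) = -1.584963, -p*log2(p) = 0.528321
  p = 12/42 = 0.285714: log2(p) = -1.807355, -p*log2(p) = 0.516387
H = 0.516387 + 0.323078 + 0.528321 + 0.516387 = 1.884173

H = 1.8842 bits/symbol


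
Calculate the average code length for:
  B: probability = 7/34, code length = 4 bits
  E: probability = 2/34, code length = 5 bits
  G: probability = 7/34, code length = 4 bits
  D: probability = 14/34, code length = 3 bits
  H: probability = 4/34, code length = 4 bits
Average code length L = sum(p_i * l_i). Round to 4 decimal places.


Weighted contributions p_i * l_i:
  B: (7/34) * 4 = 28/34
  E: (2/34) * 5 = 10/34
  G: (7/34) * 4 = 28/34
  D: (14/34) * 3 = 42/34
  H: (4/34) * 4 = 16/34
Sum = (28 + 10 + 28 + 42 + 16)/34 = 124/34

L = 124/34 = 3.6471 bits/symbol


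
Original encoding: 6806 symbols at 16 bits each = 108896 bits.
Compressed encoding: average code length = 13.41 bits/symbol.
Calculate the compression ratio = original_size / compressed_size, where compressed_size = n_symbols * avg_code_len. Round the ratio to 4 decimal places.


original_size = n_symbols * orig_bits = 6806 * 16 = 108896 bits
compressed_size = n_symbols * avg_code_len = 6806 * 13.41 = 91268.46 bits
ratio = original_size / compressed_size = 108896 / 91268.46 = 1.1931

Compression ratio = 1.1931
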